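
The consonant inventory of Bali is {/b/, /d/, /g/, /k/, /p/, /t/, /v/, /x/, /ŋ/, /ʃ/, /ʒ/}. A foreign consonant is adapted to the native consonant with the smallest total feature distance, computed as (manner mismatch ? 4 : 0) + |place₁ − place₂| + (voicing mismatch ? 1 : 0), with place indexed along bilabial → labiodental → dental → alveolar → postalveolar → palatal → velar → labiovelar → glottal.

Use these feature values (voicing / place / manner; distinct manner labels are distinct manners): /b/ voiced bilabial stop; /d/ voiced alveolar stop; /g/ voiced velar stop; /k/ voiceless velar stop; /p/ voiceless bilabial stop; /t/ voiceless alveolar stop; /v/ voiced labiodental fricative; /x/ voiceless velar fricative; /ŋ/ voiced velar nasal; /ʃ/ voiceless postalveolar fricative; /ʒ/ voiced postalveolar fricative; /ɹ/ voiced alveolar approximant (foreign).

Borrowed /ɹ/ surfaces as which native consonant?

d

/d/ is closest: manner differs (approximant→stop, +4), place distance 0 (alveolar→alveolar), same voicing; total 4. Next closest is /t/ at distance 5.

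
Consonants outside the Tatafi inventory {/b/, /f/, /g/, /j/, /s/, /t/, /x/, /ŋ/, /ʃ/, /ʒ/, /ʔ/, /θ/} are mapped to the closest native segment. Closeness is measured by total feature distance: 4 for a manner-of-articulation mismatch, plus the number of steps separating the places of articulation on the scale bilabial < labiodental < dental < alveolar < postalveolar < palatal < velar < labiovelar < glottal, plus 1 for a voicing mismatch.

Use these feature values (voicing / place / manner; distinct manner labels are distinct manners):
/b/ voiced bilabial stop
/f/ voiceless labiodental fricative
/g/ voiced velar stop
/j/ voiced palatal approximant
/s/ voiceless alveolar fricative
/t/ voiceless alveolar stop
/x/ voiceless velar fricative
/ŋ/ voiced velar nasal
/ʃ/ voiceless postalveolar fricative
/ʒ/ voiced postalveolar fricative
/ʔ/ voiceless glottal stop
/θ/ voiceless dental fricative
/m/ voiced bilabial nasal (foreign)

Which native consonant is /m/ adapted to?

b

/b/ is closest: manner differs (nasal→stop, +4), place distance 0 (bilabial→bilabial), same voicing; total 4. Next closest is /f/ at distance 6.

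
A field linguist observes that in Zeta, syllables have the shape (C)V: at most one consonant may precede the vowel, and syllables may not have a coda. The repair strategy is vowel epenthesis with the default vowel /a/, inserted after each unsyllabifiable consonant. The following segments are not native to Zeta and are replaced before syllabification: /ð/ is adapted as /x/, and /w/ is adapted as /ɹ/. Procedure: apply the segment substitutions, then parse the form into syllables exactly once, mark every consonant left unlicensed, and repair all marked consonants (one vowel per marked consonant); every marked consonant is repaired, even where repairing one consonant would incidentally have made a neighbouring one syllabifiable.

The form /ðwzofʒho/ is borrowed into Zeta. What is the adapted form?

Substitution: /ð/ → /x/, /w/ → /ɹ/, giving /xɹzofʒho/.
The consonants /x/, /ɹ/, /f/, /ʒ/ cannot be parsed into a legal (C)V syllable (no codas are permitted; onsets are limited to one consonant).
Each unlicensed consonant becomes the onset of a new syllable: /x/ → /xa/, /ɹ/ → /ɹa/, /f/ → /fa/, /ʒ/ → /ʒa/.

xaɹazofaʒaho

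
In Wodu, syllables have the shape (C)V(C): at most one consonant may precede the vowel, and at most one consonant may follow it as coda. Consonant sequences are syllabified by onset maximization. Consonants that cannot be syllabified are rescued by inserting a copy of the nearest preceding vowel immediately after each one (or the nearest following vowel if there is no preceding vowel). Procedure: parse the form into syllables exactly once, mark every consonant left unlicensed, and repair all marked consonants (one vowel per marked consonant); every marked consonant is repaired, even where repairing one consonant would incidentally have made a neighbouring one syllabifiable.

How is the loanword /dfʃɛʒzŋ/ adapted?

dɛfɛʃɛʒzɛŋɛ

Under (C)V(C), the unsyllabifiable consonants are /d/, /f/, /z/, /ŋ/ (at most one coda consonant is licensed; onsets are limited to one consonant).
Each unlicensed consonant becomes the onset of a new syllable: /d/ → /dɛ/, /f/ → /fɛ/, /z/ → /zɛ/, /ŋ/ → /ŋɛ/.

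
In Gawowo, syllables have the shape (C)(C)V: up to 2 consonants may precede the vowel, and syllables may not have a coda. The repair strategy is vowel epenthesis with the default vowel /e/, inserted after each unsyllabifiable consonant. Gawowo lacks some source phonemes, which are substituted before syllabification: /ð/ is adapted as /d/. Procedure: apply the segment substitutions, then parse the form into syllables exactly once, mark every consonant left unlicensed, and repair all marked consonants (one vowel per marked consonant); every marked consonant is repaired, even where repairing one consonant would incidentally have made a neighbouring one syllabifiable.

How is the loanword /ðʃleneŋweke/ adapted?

deʃleneŋweke

Substitution: /ð/ → /d/, giving /dʃleneŋweke/.
Under (C)(C)V, the unsyllabifiable consonants are /d/ (no codas are permitted; onsets may contain at most 2 consonants).
Each unlicensed consonant becomes the onset of a new syllable: /d/ → /de/.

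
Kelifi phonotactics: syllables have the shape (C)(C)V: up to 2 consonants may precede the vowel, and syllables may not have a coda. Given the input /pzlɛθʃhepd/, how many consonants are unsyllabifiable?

The consonants /p/, /θ/, /p/, /d/ cannot be parsed into a legal (C)(C)V syllable (no codas are permitted; onsets may contain at most 2 consonants).

4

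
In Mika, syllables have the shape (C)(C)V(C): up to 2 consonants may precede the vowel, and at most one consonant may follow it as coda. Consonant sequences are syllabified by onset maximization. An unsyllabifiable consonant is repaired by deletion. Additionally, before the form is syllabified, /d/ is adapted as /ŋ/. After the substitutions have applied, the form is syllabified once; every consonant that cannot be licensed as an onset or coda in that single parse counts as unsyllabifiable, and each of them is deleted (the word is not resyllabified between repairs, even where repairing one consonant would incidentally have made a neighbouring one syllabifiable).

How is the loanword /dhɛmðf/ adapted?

ŋhɛm

Substitution: /d/ → /ŋ/, giving /ŋhɛmðf/.
The consonants /ð/, /f/ cannot be parsed into a legal (C)(C)V(C) syllable (at most one coda consonant is licensed; onsets may contain at most 2 consonants).
Deletion applies to /ð/, /f/.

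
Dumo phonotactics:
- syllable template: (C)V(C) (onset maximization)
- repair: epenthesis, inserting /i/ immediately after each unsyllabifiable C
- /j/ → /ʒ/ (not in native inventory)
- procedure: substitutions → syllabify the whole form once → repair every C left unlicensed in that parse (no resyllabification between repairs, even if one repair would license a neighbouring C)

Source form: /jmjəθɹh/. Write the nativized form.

ʒimiʒəθɹihi

Substitution: /j/ → /ʒ/, giving /ʒmʒəθɹh/.
Under (C)V(C), the unsyllabifiable consonants are /ʒ/, /m/, /ɹ/, /h/ (at most one coda consonant is licensed; onsets are limited to one consonant).
Epenthesis after each stranded consonant: /ʒ/ → /ʒi/, /m/ → /mi/, /ɹ/ → /ɹi/, /h/ → /hi/.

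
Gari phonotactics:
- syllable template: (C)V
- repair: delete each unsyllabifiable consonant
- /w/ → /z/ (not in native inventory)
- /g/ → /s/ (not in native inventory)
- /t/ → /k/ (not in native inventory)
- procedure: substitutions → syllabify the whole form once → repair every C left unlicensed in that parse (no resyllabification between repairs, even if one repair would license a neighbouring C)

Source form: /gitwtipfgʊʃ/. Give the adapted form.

Substitution: /g/ → /s/, /t/ → /k/, /w/ → /z/, giving /sikzkipfsʊʃ/.
Syllabifying with onset maximization leaves /k/, /z/, /p/, /f/, /ʃ/ stranded (no codas are permitted; onsets are limited to one consonant).
Each unlicensed consonant is deleted: /k/, /z/, /p/, /f/, /ʃ/.

sikisʊ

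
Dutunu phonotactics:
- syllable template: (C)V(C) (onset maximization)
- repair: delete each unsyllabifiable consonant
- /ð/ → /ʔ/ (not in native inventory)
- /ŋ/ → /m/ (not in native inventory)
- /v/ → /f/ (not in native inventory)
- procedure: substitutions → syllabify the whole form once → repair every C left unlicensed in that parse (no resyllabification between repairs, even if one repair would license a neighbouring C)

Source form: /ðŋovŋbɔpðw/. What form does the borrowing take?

mofbɔp

Substitution: /ð/ → /ʔ/, /ŋ/ → /m/, /v/ → /f/, giving /ʔmofmbɔpʔw/.
Syllabifying with onset maximization leaves /ʔ/, /m/, /ʔ/, /w/ stranded (at most one coda consonant is licensed; onsets are limited to one consonant).
Deletion applies to /ʔ/, /m/, /ʔ/, /w/.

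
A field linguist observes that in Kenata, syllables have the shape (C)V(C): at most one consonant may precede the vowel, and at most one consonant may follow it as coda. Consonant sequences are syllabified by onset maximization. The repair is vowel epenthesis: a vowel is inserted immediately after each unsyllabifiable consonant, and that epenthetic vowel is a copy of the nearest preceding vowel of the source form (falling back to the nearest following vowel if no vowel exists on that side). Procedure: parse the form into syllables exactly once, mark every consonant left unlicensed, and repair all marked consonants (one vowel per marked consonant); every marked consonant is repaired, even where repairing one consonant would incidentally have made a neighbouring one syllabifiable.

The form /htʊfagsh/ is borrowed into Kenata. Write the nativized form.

hʊtʊfagsaha

Under (C)V(C), the unsyllabifiable consonants are /h/, /s/, /h/ (at most one coda consonant is licensed; onsets are limited to one consonant).
Inserting the epenthetic vowel yields /h/ → /hʊ/, /s/ → /sa/, /h/ → /ha/.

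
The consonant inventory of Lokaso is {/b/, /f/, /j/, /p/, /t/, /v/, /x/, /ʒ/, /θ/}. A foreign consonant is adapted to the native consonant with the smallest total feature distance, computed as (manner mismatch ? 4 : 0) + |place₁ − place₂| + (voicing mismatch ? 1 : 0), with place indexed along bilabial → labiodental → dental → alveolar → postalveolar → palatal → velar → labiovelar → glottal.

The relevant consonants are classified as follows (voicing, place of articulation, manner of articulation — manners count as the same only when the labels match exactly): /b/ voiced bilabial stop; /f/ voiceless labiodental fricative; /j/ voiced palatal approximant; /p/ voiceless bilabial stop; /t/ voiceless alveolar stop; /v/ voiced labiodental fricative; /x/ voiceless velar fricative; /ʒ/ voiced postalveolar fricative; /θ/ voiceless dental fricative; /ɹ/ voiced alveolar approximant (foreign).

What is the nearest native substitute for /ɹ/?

/j/ is closest: same manner (approximant), place distance 2 (alveolar→palatal), same voicing; total 2. Next closest is /t/ at distance 5.

j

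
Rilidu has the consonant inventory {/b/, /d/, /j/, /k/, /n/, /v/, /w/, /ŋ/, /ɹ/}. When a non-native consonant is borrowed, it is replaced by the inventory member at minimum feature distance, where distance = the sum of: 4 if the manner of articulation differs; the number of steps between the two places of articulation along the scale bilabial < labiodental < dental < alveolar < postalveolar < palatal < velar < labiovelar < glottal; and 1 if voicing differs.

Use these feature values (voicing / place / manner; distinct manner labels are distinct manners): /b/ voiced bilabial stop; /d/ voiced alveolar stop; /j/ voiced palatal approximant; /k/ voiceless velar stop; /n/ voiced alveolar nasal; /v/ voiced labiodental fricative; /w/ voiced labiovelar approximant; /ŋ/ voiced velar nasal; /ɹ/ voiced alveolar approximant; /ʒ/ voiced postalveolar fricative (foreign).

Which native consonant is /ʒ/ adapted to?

/v/ is closest: same manner (fricative), place distance 3 (postalveolar→labiodental), same voicing; total 3. Next closest is /d/ at distance 5.

v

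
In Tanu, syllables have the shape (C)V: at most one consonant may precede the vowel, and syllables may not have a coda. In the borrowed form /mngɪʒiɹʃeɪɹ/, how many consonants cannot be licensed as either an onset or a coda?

Syllabifying with onset maximization leaves /m/, /n/, /ɹ/, /ɹ/ stranded (no codas are permitted; onsets are limited to one consonant).

4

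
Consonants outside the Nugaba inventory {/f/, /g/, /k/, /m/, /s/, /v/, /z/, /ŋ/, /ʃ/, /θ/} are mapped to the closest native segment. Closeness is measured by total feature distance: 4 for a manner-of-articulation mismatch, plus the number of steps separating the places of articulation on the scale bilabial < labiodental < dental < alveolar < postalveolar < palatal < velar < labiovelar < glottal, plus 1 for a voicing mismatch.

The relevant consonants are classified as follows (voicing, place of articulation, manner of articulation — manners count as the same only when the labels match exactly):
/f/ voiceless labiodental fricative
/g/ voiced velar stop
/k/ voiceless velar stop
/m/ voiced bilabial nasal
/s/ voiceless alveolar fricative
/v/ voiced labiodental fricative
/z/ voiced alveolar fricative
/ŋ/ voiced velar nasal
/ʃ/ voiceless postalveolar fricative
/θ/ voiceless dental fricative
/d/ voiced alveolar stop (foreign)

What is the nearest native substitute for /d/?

/g/ is closest: same manner (stop), place distance 3 (alveolar→velar), same voicing; total 3. Next closest is /k/ at distance 4.

g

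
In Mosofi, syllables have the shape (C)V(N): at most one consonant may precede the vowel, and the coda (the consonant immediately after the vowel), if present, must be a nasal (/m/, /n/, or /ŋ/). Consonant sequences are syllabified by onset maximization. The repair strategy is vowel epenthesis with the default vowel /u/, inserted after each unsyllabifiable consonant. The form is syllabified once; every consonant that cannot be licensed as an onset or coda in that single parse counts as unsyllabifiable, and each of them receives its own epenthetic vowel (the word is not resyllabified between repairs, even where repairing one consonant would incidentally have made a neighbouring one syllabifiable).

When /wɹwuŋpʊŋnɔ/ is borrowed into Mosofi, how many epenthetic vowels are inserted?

2

The unsyllabifiable consonants are /w/, /ɹ/; each receives one epenthetic vowel.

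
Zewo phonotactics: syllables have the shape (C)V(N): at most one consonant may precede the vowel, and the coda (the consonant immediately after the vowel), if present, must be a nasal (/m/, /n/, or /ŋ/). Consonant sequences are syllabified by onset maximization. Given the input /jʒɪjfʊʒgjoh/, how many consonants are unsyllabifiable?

The consonants /j/, /j/, /ʒ/, /g/, /h/ cannot be parsed into a legal (C)V(N) syllable (only a nasal (/m/, /n/, or /ŋ/) is licensed in coda position; onsets are limited to one consonant).

5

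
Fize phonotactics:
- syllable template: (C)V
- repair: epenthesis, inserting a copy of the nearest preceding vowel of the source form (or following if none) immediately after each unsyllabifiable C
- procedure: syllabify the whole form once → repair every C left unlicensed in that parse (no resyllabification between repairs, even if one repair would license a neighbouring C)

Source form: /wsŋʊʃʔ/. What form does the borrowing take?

Syllabifying with onset maximization leaves /w/, /s/, /ʃ/, /ʔ/ stranded (no codas are permitted; onsets are limited to one consonant).
Inserting the epenthetic vowel yields /w/ → /wʊ/, /s/ → /sʊ/, /ʃ/ → /ʃʊ/, /ʔ/ → /ʔʊ/.

wʊsʊŋʊʃʊʔʊ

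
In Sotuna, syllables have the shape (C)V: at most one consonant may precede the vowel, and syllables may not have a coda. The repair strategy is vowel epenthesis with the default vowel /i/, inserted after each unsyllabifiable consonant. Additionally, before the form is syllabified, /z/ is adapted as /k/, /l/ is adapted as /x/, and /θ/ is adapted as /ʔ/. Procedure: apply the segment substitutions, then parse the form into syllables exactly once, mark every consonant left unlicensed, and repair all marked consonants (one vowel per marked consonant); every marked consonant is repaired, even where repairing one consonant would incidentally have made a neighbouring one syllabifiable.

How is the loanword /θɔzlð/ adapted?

ʔɔkixiði

Substitution: /θ/ → /ʔ/, /z/ → /k/, /l/ → /x/, giving /ʔɔkxð/.
The consonants /k/, /x/, /ð/ cannot be parsed into a legal (C)V syllable (no codas are permitted; onsets are limited to one consonant).
Epenthesis after each stranded consonant: /k/ → /ki/, /x/ → /xi/, /ð/ → /ði/.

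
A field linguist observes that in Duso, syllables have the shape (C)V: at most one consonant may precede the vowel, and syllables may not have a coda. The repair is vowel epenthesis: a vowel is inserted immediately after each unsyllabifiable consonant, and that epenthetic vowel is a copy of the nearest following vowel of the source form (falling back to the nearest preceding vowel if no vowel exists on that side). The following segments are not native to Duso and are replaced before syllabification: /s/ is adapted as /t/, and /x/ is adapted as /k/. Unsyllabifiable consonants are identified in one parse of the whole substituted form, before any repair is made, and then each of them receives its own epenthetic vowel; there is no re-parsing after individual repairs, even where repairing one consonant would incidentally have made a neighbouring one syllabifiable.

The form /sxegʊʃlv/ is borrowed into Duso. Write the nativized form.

Substitution: /s/ → /t/, /x/ → /k/, giving /tkegʊʃlv/.
Syllabifying with onset maximization leaves /t/, /ʃ/, /l/, /v/ stranded (no codas are permitted; onsets are limited to one consonant).
Each unlicensed consonant becomes the onset of a new syllable: /t/ → /te/, /ʃ/ → /ʃʊ/, /l/ → /lʊ/, /v/ → /vʊ/.

tekegʊʃʊlʊvʊ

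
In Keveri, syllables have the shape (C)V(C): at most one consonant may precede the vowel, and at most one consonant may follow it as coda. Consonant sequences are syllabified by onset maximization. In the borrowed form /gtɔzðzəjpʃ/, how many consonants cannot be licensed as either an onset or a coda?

4

The consonants /g/, /ð/, /p/, /ʃ/ cannot be parsed into a legal (C)V(C) syllable (at most one coda consonant is licensed; onsets are limited to one consonant).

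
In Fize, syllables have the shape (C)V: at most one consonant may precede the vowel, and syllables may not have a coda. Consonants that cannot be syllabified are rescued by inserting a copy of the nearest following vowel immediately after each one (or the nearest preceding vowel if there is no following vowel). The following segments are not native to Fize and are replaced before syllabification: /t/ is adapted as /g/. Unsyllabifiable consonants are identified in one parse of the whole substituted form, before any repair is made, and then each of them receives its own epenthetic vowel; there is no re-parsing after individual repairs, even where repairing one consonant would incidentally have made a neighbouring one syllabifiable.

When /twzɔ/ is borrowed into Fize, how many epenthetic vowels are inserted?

After substitution the input is /gwzɔ/.
The unsyllabifiable consonants are /g/, /w/; each receives one epenthetic vowel.

2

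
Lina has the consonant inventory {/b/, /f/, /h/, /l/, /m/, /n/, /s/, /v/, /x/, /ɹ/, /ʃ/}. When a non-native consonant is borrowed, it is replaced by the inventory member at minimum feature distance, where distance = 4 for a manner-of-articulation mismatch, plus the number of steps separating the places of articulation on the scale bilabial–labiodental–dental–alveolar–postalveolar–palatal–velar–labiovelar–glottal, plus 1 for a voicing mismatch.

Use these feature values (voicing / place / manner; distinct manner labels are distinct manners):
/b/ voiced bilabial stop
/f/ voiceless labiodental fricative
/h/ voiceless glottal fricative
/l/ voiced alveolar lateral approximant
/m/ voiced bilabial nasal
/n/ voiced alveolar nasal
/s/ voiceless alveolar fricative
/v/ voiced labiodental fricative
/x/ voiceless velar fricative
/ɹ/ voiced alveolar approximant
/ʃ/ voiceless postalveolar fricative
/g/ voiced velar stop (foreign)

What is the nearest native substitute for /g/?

/x/ is closest: manner differs (stop→fricative, +4), place distance 0 (velar→velar), voicing differs (+1); total 5. Next closest is /b/ at distance 6.

x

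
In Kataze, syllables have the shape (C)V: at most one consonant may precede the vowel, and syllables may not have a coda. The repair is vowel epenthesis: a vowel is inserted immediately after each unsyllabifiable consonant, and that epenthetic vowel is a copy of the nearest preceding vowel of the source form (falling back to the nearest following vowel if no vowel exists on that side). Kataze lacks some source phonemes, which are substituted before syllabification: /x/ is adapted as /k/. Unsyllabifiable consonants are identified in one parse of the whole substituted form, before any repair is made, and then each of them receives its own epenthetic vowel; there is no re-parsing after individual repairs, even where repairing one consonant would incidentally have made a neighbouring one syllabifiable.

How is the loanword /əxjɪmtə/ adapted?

Substitution: /x/ → /k/, giving /əkjɪmtə/.
Under (C)V, the unsyllabifiable consonants are /k/, /m/ (no codas are permitted; onsets are limited to one consonant).
Inserting the epenthetic vowel yields /k/ → /kə/, /m/ → /mɪ/.

əkəjɪmɪtə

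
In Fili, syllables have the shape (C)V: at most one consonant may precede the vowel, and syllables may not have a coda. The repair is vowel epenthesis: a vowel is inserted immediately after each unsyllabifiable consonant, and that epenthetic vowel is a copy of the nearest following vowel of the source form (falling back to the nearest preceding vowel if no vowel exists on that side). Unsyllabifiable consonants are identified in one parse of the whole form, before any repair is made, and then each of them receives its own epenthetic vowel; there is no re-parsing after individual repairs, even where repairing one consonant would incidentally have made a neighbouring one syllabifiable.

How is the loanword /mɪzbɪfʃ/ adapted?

Syllabifying with onset maximization leaves /z/, /f/, /ʃ/ stranded (no codas are permitted; onsets are limited to one consonant).
Epenthesis after each stranded consonant: /z/ → /zɪ/, /f/ → /fɪ/, /ʃ/ → /ʃɪ/.

mɪzɪbɪfɪʃɪ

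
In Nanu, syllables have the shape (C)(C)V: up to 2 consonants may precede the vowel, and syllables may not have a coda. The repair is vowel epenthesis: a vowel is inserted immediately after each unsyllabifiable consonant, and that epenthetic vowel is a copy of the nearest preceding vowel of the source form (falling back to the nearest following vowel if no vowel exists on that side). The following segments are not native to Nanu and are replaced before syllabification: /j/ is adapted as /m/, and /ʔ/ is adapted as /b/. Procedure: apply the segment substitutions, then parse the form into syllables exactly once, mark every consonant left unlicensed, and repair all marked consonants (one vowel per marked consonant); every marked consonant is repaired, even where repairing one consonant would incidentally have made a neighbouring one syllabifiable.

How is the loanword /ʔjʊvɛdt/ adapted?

Substitution: /ʔ/ → /b/, /j/ → /m/, giving /bmʊvɛdt/.
The consonants /d/, /t/ cannot be parsed into a legal (C)(C)V syllable (no codas are permitted; onsets may contain at most 2 consonants).
Inserting the epenthetic vowel yields /d/ → /dɛ/, /t/ → /tɛ/.

bmʊvɛdɛtɛ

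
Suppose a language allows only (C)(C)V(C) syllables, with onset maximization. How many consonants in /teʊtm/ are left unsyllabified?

The consonants /m/ cannot be parsed into a legal (C)(C)V(C) syllable (at most one coda consonant is licensed; onsets may contain at most 2 consonants).

1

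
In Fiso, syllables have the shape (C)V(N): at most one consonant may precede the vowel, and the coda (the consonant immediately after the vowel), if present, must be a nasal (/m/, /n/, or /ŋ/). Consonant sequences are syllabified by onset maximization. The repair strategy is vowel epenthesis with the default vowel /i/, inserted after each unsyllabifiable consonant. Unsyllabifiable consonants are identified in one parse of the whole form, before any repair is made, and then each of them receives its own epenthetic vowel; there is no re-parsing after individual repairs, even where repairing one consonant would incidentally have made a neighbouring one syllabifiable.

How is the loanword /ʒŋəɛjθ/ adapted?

ʒiŋəɛjiθi

Under (C)V(N), the unsyllabifiable consonants are /ʒ/, /j/, /θ/ (only a nasal (/m/, /n/, or /ŋ/) is licensed in coda position; onsets are limited to one consonant).
Inserting the epenthetic vowel yields /ʒ/ → /ʒi/, /j/ → /ji/, /θ/ → /θi/.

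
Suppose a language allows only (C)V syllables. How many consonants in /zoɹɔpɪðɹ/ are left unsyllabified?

The consonants /ð/, /ɹ/ cannot be parsed into a legal (C)V syllable (no codas are permitted; onsets are limited to one consonant).

2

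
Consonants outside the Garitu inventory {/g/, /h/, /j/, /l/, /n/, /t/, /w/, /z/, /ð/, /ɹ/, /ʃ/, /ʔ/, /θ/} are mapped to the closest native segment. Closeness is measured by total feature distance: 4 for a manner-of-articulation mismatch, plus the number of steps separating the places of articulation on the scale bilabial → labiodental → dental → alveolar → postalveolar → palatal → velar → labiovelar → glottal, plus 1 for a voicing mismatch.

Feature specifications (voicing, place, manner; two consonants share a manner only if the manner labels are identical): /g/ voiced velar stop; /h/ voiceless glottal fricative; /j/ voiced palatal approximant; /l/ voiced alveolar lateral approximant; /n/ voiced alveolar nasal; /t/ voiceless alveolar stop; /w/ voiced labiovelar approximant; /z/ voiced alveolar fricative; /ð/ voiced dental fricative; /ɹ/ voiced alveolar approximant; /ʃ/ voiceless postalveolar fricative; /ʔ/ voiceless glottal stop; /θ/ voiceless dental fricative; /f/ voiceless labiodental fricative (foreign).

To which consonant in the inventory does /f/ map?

/θ/ is closest: same manner (fricative), place distance 1 (labiodental→dental), same voicing; total 1. Next closest is /ð/ at distance 2.

θ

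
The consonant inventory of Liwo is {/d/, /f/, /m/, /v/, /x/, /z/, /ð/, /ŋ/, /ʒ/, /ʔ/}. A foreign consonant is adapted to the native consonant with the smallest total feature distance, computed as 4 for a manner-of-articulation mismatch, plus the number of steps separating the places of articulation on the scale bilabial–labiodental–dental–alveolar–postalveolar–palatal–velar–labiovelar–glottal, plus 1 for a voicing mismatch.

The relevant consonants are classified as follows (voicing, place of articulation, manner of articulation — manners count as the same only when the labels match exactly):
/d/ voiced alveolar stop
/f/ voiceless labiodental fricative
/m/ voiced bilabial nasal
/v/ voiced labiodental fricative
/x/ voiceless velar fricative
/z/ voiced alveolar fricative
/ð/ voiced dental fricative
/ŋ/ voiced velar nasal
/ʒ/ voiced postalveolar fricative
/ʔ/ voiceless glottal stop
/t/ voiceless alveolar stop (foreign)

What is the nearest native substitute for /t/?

d

/d/ is closest: same manner (stop), place distance 0 (alveolar→alveolar), voicing differs (+1); total 1. Next closest is /z/ at distance 5.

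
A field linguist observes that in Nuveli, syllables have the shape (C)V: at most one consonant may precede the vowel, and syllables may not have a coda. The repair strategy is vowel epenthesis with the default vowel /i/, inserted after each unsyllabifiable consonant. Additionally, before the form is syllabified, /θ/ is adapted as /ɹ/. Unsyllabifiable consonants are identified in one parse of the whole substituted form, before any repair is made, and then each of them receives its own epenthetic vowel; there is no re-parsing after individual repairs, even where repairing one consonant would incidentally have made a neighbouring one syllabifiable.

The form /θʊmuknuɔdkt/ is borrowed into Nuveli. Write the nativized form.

ɹʊmukinuɔdikiti

Substitution: /θ/ → /ɹ/, giving /ɹʊmuknuɔdkt/.
Under (C)V, the unsyllabifiable consonants are /k/, /d/, /k/, /t/ (no codas are permitted; onsets are limited to one consonant).
Inserting the epenthetic vowel yields /k/ → /ki/, /d/ → /di/, /k/ → /ki/, /t/ → /ti/.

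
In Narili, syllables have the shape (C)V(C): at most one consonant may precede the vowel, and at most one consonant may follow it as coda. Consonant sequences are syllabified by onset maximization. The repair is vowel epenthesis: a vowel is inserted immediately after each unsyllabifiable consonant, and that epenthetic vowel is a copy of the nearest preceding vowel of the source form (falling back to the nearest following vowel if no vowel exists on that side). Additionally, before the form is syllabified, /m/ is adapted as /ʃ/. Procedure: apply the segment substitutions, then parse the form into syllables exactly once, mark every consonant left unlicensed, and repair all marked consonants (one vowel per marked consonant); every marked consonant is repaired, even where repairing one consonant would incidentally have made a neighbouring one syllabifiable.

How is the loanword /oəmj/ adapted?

oəʃjə

Substitution: /m/ → /ʃ/, giving /oəʃj/.
Under (C)V(C), the unsyllabifiable consonants are /j/ (at most one coda consonant is licensed; onsets are limited to one consonant).
Each unlicensed consonant becomes the onset of a new syllable: /j/ → /jə/.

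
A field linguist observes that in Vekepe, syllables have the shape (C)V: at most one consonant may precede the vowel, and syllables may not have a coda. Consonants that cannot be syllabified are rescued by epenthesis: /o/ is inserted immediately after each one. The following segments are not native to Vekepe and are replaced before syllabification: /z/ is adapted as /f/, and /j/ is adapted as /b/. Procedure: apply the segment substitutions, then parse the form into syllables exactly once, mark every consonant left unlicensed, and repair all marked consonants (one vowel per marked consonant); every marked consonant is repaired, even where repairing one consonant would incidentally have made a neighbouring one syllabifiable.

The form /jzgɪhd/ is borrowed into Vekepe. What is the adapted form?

bofogɪhodo

Substitution: /j/ → /b/, /z/ → /f/, giving /bfgɪhd/.
Syllabifying with onset maximization leaves /b/, /f/, /h/, /d/ stranded (no codas are permitted; onsets are limited to one consonant).
Each unlicensed consonant becomes the onset of a new syllable: /b/ → /bo/, /f/ → /fo/, /h/ → /ho/, /d/ → /do/.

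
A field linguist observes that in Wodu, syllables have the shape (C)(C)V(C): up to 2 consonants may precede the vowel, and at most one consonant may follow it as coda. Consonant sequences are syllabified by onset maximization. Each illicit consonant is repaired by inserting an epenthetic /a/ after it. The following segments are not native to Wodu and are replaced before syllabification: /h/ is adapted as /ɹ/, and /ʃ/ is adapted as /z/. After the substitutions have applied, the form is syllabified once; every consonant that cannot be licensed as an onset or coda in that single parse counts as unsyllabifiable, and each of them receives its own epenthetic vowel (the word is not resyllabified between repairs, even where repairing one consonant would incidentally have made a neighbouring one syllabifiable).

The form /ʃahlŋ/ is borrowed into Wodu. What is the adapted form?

zaɹlaŋa

Substitution: /ʃ/ → /z/, /h/ → /ɹ/, giving /zaɹlŋ/.
The consonants /l/, /ŋ/ cannot be parsed into a legal (C)(C)V(C) syllable (at most one coda consonant is licensed; onsets may contain at most 2 consonants).
Each unlicensed consonant becomes the onset of a new syllable: /l/ → /la/, /ŋ/ → /ŋa/.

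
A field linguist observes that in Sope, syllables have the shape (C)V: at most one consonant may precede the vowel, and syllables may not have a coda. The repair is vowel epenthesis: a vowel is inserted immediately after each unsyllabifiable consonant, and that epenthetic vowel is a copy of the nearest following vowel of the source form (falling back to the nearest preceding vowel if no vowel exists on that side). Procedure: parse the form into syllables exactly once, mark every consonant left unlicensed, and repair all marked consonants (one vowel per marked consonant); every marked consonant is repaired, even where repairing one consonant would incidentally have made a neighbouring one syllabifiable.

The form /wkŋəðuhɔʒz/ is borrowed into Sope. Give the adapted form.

Syllabifying with onset maximization leaves /w/, /k/, /ʒ/, /z/ stranded (no codas are permitted; onsets are limited to one consonant).
Epenthesis after each stranded consonant: /w/ → /wə/, /k/ → /kə/, /ʒ/ → /ʒɔ/, /z/ → /zɔ/.

wəkəŋəðuhɔʒɔzɔ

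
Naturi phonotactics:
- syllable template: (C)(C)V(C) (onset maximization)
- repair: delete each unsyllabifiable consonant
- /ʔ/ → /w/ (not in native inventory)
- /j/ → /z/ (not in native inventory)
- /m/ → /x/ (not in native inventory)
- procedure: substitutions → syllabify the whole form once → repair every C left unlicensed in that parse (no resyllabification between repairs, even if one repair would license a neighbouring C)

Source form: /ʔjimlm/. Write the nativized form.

Substitution: /ʔ/ → /w/, /j/ → /z/, /m/ → /x/, giving /wzixlx/.
Under (C)(C)V(C), the unsyllabifiable consonants are /l/, /x/ (at most one coda consonant is licensed; onsets may contain at most 2 consonants).
Deletion applies to /l/, /x/.

wzix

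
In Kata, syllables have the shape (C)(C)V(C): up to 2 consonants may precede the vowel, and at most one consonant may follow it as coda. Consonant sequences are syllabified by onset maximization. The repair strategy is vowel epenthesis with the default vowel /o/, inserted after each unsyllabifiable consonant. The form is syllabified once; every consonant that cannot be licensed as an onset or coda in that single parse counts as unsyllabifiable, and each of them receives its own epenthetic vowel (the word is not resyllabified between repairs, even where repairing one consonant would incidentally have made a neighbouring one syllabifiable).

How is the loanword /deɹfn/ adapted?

Syllabifying with onset maximization leaves /f/, /n/ stranded (at most one coda consonant is licensed; onsets may contain at most 2 consonants).
Epenthesis after each stranded consonant: /f/ → /fo/, /n/ → /no/.

deɹfono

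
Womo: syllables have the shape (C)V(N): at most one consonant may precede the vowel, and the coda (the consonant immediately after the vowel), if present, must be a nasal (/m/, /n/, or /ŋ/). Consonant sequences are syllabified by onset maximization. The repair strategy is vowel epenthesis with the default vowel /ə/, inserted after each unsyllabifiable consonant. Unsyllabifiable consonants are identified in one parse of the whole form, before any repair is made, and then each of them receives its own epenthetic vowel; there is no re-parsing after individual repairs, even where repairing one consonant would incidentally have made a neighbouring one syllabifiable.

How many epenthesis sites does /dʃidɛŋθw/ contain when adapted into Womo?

3

The unsyllabifiable consonants are /d/, /θ/, /w/; each receives one epenthetic vowel.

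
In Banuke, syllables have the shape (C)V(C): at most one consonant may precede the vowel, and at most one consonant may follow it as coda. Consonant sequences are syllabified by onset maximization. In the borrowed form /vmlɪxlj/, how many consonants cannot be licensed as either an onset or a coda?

The consonants /v/, /m/, /l/, /j/ cannot be parsed into a legal (C)V(C) syllable (at most one coda consonant is licensed; onsets are limited to one consonant).

4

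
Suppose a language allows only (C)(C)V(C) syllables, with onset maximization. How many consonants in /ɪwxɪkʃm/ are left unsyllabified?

The consonants /ʃ/, /m/ cannot be parsed into a legal (C)(C)V(C) syllable (at most one coda consonant is licensed; onsets may contain at most 2 consonants).

2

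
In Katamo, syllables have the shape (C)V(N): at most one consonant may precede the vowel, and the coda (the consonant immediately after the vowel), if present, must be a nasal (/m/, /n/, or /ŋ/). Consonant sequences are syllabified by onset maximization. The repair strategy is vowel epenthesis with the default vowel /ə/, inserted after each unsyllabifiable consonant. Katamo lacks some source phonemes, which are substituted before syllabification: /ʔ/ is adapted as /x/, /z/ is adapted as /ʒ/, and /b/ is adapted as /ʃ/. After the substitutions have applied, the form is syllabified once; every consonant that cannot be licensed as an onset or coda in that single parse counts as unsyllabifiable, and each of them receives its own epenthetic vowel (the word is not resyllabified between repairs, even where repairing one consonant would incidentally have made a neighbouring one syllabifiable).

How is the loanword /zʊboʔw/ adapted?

ʒʊʃoxəwə

Substitution: /z/ → /ʒ/, /b/ → /ʃ/, /ʔ/ → /x/, giving /ʒʊʃoxw/.
Under (C)V(N), the unsyllabifiable consonants are /x/, /w/ (only a nasal (/m/, /n/, or /ŋ/) is licensed in coda position; onsets are limited to one consonant).
Inserting the epenthetic vowel yields /x/ → /xə/, /w/ → /wə/.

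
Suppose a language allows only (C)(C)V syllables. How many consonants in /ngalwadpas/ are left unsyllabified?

1

The consonants /s/ cannot be parsed into a legal (C)(C)V syllable (no codas are permitted; onsets may contain at most 2 consonants).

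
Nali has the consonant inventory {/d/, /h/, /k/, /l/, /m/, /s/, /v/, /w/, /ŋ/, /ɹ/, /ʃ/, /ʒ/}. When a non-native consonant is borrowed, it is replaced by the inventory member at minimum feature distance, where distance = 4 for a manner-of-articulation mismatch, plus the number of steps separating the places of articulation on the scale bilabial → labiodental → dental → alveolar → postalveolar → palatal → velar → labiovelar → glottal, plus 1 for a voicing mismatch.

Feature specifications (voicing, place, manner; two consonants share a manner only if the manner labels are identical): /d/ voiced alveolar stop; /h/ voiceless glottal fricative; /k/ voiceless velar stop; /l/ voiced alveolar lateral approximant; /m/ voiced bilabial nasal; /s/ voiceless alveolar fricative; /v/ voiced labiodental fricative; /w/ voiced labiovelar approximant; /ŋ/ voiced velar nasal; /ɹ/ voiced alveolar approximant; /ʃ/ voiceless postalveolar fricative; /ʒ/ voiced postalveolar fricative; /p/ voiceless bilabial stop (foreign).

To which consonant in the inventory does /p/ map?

/d/ is closest: same manner (stop), place distance 3 (bilabial→alveolar), voicing differs (+1); total 4. Next closest is /m/ at distance 5.

d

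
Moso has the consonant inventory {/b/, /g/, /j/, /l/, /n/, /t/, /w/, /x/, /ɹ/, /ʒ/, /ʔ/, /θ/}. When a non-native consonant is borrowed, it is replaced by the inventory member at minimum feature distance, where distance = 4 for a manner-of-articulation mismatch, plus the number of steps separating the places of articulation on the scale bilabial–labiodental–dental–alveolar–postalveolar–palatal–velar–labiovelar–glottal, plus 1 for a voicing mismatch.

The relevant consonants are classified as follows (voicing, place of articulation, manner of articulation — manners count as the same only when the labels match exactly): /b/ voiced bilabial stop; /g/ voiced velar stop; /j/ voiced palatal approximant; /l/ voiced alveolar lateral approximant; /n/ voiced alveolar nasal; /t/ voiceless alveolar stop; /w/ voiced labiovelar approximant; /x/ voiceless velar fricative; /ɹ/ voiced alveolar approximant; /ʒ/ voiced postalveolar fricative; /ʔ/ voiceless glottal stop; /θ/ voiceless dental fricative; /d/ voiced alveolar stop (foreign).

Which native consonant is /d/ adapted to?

t

/t/ is closest: same manner (stop), place distance 0 (alveolar→alveolar), voicing differs (+1); total 1. Next closest is /b/ at distance 3.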